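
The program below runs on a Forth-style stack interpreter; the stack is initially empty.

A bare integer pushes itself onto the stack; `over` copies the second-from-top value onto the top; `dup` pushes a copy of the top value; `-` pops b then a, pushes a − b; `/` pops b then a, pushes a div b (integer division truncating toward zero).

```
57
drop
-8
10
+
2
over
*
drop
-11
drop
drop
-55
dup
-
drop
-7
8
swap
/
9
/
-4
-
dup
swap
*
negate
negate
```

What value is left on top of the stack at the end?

16

57      57
drop    (empty)
-8      -8
10      -8 10
+       2
2       2 2
over    2 2 2
*       2 4
drop    2
-11     2 -11
drop    2
drop    (empty)
-55     -55
dup     -55 -55
-       0
drop    (empty)
-7      -7
8       -7 8
swap    8 -7
/       -1
9       -1 9
/       0
-4      0 -4
-       4
dup     4 4
swap    4 4
*       16
negate  -16
negate  16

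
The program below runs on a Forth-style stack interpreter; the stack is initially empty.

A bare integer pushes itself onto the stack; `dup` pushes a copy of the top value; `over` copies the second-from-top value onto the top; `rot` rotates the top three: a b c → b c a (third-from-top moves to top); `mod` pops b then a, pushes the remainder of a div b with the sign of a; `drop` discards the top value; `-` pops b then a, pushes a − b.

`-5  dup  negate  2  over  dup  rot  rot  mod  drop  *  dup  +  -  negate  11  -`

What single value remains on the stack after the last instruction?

44

-5      [-5]
dup     [-5, -5]
negate  [-5, 5]
2       [-5, 5, 2]
over    [-5, 5, 2, 5]
dup     [-5, 5, 2, 5, 5]
rot     [-5, 5, 5, 5, 2]
rot     [-5, 5, 5, 2, 5]
mod     [-5, 5, 5, 2]
drop    [-5, 5, 5]
*       [-5, 25]
dup     [-5, 25, 25]
+       [-5, 50]
-       [-55]
negate  [55]
11      [55, 11]
-       [44]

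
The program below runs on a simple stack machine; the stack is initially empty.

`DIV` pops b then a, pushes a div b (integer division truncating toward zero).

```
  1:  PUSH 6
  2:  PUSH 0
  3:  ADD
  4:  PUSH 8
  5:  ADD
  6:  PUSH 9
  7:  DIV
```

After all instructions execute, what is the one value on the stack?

PUSH 6  [6]
PUSH 0  [6, 0]
ADD     [6]
PUSH 8  [6, 8]
ADD     [14]
PUSH 9  [14, 9]
DIV     [1]

1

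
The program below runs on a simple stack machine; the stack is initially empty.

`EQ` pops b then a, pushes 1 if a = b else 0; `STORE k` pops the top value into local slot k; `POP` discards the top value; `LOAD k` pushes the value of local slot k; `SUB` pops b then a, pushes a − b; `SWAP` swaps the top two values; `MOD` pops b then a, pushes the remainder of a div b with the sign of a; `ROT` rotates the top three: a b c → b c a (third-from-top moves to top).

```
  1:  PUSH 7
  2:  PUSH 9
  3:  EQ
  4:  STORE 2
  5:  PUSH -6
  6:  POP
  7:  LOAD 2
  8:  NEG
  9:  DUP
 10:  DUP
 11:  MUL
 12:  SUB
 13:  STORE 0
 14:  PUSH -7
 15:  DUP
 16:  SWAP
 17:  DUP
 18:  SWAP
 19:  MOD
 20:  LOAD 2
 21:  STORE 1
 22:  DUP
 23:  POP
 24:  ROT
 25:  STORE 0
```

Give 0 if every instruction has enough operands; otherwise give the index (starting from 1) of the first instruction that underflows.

PUSH 7  -> 7
PUSH 9  -> 7 9
EQ      -> 0
STORE 2 -> (empty)
PUSH -6 -> -6
POP     -> (empty)
LOAD 2  -> 0
NEG     -> 0
DUP     -> 0 0
DUP     -> 0 0 0
MUL     -> 0 0
SUB     -> 0
STORE 0 -> (empty)
PUSH -7 -> -7
DUP     -> -7 -7
SWAP    -> -7 -7
DUP     -> -7 -7 -7
SWAP    -> -7 -7 -7
MOD     -> -7 0
LOAD 2  -> -7 0 0
STORE 1 -> -7 0
DUP     -> -7 0 0
POP     -> -7 0
ROT  — needs 3 operands, stack has 2 → underflow

24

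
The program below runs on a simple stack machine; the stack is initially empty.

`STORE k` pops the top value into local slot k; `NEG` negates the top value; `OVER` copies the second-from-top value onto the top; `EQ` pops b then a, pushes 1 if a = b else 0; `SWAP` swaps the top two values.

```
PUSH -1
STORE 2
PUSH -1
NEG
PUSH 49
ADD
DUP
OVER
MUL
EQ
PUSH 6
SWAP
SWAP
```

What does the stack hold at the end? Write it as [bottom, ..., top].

PUSH -1  [-1]
STORE 2  []
PUSH -1  [-1]
NEG      [1]
PUSH 49  [1, 49]
ADD      [50]
DUP      [50, 50]
OVER     [50, 50, 50]
MUL      [50, 2500]
EQ       [0]
PUSH 6   [0, 6]
SWAP     [6, 0]
SWAP     [0, 6]

[0, 6]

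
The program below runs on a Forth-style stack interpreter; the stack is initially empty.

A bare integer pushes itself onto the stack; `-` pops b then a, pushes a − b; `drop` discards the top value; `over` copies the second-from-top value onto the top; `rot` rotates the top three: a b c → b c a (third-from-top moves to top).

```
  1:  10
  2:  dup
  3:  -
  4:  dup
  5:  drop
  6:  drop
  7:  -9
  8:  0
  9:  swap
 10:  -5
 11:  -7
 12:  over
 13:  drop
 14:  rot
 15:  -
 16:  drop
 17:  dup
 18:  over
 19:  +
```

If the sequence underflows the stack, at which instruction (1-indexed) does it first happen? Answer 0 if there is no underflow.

10    10
dup   10 10
-     0
dup   0 0
drop  0
drop  (empty)
-9    -9
0     -9 0
swap  0 -9
-5    0 -9 -5
-7    0 -9 -5 -7
over  0 -9 -5 -7 -5
drop  0 -9 -5 -7
rot   0 -5 -7 -9
-     0 -5 2
drop  0 -5
dup   0 -5 -5
over  0 -5 -5 -5
+     0 -5 -10

0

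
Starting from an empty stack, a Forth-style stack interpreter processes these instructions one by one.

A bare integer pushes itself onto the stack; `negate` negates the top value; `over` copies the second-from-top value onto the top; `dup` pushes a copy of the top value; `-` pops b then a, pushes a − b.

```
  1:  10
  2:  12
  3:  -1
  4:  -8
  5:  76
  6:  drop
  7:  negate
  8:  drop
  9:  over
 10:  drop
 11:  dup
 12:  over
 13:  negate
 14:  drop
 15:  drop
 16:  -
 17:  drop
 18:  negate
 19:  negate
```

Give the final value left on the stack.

10     -> 10
12     -> 10 12
-1     -> 10 12 -1
-8     -> 10 12 -1 -8
76     -> 10 12 -1 -8 76
drop   -> 10 12 -1 -8
negate -> 10 12 -1 8
drop   -> 10 12 -1
over   -> 10 12 -1 12
drop   -> 10 12 -1
dup    -> 10 12 -1 -1
over   -> 10 12 -1 -1 -1
negate -> 10 12 -1 -1 1
drop   -> 10 12 -1 -1
drop   -> 10 12 -1
-      -> 10 13
drop   -> 10
negate -> -10
negate -> 10

10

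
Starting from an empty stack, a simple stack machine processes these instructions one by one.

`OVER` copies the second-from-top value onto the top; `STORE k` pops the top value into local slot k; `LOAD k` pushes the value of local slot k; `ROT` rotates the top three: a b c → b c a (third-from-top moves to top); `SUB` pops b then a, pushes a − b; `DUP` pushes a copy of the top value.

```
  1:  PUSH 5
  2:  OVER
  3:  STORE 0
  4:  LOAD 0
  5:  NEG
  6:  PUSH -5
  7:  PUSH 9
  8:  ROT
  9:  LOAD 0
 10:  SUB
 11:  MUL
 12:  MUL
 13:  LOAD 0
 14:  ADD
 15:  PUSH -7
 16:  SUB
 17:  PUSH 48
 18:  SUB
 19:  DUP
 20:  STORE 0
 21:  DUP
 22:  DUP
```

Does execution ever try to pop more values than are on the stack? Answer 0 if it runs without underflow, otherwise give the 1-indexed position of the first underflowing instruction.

2

PUSH 5  5
OVER  — needs 2 operands, stack has 1 → underflow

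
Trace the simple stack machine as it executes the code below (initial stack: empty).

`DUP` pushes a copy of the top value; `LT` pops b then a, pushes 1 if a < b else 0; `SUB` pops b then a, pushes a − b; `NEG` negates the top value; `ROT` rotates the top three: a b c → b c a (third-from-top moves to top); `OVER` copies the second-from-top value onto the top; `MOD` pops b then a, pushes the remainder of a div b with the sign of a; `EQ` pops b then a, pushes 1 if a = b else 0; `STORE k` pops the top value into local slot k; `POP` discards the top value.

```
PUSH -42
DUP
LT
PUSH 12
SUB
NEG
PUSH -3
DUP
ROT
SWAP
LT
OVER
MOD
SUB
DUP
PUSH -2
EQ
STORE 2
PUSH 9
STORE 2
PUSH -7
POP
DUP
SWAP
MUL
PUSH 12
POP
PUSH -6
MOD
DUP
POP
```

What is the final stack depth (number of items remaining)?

1

PUSH -42 → [-42]
DUP      → [-42, -42]
LT       → [0]
PUSH 12  → [0, 12]
SUB      → [-12]
NEG      → [12]
PUSH -3  → [12, -3]
DUP      → [12, -3, -3]
ROT      → [-3, -3, 12]
SWAP     → [-3, 12, -3]
LT       → [-3, 0]
OVER     → [-3, 0, -3]
MOD      → [-3, 0]
SUB      → [-3]
DUP      → [-3, -3]
PUSH -2  → [-3, -3, -2]
EQ       → [-3, 0]
STORE 2  → [-3]
PUSH 9   → [-3, 9]
STORE 2  → [-3]
PUSH -7  → [-3, -7]
POP      → [-3]
DUP      → [-3, -3]
SWAP     → [-3, -3]
MUL      → [9]
PUSH 12  → [9, 12]
POP      → [9]
PUSH -6  → [9, -6]
MOD      → [3]
DUP      → [3, 3]
POP      → [3]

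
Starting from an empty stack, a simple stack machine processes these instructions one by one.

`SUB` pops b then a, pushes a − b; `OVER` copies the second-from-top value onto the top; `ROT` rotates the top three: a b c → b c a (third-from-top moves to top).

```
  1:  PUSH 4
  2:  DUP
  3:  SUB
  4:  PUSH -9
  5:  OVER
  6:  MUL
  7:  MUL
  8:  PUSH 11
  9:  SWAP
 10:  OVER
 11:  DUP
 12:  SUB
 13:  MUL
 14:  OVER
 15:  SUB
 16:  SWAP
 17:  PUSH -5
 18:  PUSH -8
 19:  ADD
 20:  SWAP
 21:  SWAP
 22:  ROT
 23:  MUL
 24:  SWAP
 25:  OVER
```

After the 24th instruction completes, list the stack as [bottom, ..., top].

[143, 11]

PUSH 4  : 4
DUP     : 4 4
SUB     : 0
PUSH -9 : 0 -9
OVER    : 0 -9 0
MUL     : 0 0
MUL     : 0
PUSH 11 : 0 11
SWAP    : 11 0
OVER    : 11 0 11
DUP     : 11 0 11 11
SUB     : 11 0 0
MUL     : 11 0
OVER    : 11 0 11
SUB     : 11 -11
SWAP    : -11 11
PUSH -5 : -11 11 -5
PUSH -8 : -11 11 -5 -8
ADD     : -11 11 -13
SWAP    : -11 -13 11
SWAP    : -11 11 -13
ROT     : 11 -13 -11
MUL     : 11 143
SWAP    : 143 11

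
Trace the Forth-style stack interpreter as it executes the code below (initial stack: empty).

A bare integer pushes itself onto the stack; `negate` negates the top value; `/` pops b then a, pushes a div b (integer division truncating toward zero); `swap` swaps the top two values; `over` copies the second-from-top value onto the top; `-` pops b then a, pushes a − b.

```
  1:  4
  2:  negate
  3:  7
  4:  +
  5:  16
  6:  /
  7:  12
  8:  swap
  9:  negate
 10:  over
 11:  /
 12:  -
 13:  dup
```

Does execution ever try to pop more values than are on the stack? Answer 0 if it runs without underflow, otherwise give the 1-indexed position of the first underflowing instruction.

4       [4]
negate  [-4]
7       [-4, 7]
+       [3]
16      [3, 16]
/       [0]
12      [0, 12]
swap    [12, 0]
negate  [12, 0]
over    [12, 0, 12]
/       [12, 0]
-       [12]
dup     [12, 12]

0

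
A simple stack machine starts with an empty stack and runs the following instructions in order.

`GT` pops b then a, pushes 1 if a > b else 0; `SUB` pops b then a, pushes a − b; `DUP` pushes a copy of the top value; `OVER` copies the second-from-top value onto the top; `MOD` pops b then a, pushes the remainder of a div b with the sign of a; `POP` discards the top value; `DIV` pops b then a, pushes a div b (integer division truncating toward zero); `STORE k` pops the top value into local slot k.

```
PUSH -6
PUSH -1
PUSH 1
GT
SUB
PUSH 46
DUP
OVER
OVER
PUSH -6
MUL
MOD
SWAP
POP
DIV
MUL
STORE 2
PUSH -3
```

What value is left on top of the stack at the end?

PUSH -6 : -6
PUSH -1 : -6 -1
PUSH 1  : -6 -1 1
GT      : -6 0
SUB     : -6
PUSH 46 : -6 46
DUP     : -6 46 46
OVER    : -6 46 46 46
OVER    : -6 46 46 46 46
PUSH -6 : -6 46 46 46 46 -6
MUL     : -6 46 46 46 -276
MOD     : -6 46 46 46
SWAP    : -6 46 46 46
POP     : -6 46 46
DIV     : -6 1
MUL     : -6
STORE 2 : (empty)
PUSH -3 : -3

-3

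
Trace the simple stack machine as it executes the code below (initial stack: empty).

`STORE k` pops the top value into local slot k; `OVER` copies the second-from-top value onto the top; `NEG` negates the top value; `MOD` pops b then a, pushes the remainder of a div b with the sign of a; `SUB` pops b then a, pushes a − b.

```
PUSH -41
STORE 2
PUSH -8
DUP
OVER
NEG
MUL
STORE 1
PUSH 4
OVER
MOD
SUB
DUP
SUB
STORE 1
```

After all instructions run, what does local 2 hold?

PUSH -41  -41
STORE 2   (empty)
PUSH -8   -8
DUP       -8 -8
OVER      -8 -8 -8
NEG       -8 -8 8
MUL       -8 -64
STORE 1   -8
PUSH 4    -8 4
OVER      -8 4 -8
MOD       -8 4
SUB       -12
DUP       -12 -12
SUB       0
STORE 1   (empty)

-41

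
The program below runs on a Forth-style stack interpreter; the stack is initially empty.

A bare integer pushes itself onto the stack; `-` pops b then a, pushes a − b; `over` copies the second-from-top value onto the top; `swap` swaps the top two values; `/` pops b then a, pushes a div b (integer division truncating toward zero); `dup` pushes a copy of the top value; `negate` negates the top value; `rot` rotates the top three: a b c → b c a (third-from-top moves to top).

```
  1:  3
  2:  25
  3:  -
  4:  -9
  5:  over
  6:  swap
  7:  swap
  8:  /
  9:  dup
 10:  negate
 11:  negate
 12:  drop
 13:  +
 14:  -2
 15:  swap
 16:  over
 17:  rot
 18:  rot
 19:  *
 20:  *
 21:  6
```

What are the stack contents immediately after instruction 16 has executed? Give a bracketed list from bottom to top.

[-2, -22, -2]

3      -> [3]
25     -> [3, 25]
-      -> [-22]
-9     -> [-22, -9]
over   -> [-22, -9, -22]
swap   -> [-22, -22, -9]
swap   -> [-22, -9, -22]
/      -> [-22, 0]
dup    -> [-22, 0, 0]
negate -> [-22, 0, 0]
negate -> [-22, 0, 0]
drop   -> [-22, 0]
+      -> [-22]
-2     -> [-22, -2]
swap   -> [-2, -22]
over   -> [-2, -22, -2]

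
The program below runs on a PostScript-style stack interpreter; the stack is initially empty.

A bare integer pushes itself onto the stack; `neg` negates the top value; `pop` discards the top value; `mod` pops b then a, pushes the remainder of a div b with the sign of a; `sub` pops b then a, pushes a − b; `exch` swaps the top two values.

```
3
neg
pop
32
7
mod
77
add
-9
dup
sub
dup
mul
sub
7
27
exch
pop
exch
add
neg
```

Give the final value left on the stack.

3     3
neg   -3
pop   (empty)
32    32
7     32 7
mod   4
77    4 77
add   81
-9    81 -9
dup   81 -9 -9
sub   81 0
dup   81 0 0
mul   81 0
sub   81
7     81 7
27    81 7 27
exch  81 27 7
pop   81 27
exch  27 81
add   108
neg   -108

-108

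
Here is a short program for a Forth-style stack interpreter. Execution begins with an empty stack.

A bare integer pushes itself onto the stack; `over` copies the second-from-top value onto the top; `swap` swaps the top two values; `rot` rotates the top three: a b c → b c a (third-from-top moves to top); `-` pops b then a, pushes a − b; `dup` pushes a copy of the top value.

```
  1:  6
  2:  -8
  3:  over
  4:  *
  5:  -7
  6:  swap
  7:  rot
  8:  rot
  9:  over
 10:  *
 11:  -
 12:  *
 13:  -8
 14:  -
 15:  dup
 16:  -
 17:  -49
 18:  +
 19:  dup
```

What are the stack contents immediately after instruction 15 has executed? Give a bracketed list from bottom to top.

[-2296, -2296]

6    : [6]
-8   : [6, -8]
over : [6, -8, 6]
*    : [6, -48]
-7   : [6, -48, -7]
swap : [6, -7, -48]
rot  : [-7, -48, 6]
rot  : [-48, 6, -7]
over : [-48, 6, -7, 6]
*    : [-48, 6, -42]
-    : [-48, 48]
*    : [-2304]
-8   : [-2304, -8]
-    : [-2296]
dup  : [-2296, -2296]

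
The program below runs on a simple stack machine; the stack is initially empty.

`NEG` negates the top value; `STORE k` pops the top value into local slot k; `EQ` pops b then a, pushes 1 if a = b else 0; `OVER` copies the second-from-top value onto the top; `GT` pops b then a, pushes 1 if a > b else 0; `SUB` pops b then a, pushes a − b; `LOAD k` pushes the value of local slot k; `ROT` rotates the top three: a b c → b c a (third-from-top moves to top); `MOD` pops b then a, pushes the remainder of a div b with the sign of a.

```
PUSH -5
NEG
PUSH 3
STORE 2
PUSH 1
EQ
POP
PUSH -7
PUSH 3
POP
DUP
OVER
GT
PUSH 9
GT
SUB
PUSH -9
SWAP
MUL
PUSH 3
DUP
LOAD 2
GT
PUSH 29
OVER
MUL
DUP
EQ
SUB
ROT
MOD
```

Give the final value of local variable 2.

3

PUSH -5 → [-5]
NEG     → [5]
PUSH 3  → [5, 3]
STORE 2 → [5]
PUSH 1  → [5, 1]
EQ      → [0]
POP     → []
PUSH -7 → [-7]
PUSH 3  → [-7, 3]
POP     → [-7]
DUP     → [-7, -7]
OVER    → [-7, -7, -7]
GT      → [-7, 0]
PUSH 9  → [-7, 0, 9]
GT      → [-7, 0]
SUB     → [-7]
PUSH -9 → [-7, -9]
SWAP    → [-9, -7]
MUL     → [63]
PUSH 3  → [63, 3]
DUP     → [63, 3, 3]
LOAD 2  → [63, 3, 3, 3]
GT      → [63, 3, 0]
PUSH 29 → [63, 3, 0, 29]
OVER    → [63, 3, 0, 29, 0]
MUL     → [63, 3, 0, 0]
DUP     → [63, 3, 0, 0, 0]
EQ      → [63, 3, 0, 1]
SUB     → [63, 3, -1]
ROT     → [3, -1, 63]
MOD     → [3, -1]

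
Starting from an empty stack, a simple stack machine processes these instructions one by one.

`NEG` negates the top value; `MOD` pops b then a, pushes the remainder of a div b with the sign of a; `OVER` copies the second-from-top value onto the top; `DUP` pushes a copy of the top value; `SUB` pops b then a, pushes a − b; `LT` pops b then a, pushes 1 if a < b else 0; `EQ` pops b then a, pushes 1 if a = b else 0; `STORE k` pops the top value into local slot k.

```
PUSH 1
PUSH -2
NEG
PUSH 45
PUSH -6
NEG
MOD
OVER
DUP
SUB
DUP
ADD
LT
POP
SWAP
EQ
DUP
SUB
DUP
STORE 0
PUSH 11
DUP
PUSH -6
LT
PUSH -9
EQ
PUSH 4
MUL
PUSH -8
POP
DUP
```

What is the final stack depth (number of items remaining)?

4

PUSH 1   [1]
PUSH -2  [1, -2]
NEG      [1, 2]
PUSH 45  [1, 2, 45]
PUSH -6  [1, 2, 45, -6]
NEG      [1, 2, 45, 6]
MOD      [1, 2, 3]
OVER     [1, 2, 3, 2]
DUP      [1, 2, 3, 2, 2]
SUB      [1, 2, 3, 0]
DUP      [1, 2, 3, 0, 0]
ADD      [1, 2, 3, 0]
LT       [1, 2, 0]
POP      [1, 2]
SWAP     [2, 1]
EQ       [0]
DUP      [0, 0]
SUB      [0]
DUP      [0, 0]
STORE 0  [0]
PUSH 11  [0, 11]
DUP      [0, 11, 11]
PUSH -6  [0, 11, 11, -6]
LT       [0, 11, 0]
PUSH -9  [0, 11, 0, -9]
EQ       [0, 11, 0]
PUSH 4   [0, 11, 0, 4]
MUL      [0, 11, 0]
PUSH -8  [0, 11, 0, -8]
POP      [0, 11, 0]
DUP      [0, 11, 0, 0]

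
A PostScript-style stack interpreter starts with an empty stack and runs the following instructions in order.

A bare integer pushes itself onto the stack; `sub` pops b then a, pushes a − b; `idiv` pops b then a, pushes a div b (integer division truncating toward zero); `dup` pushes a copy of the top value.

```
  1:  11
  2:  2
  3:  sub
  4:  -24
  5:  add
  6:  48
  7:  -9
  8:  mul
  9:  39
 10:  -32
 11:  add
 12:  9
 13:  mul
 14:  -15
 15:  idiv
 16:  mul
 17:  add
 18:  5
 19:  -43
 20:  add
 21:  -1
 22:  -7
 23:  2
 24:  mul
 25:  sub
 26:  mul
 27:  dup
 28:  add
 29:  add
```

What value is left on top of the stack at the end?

11   : 11
2    : 11 2
sub  : 9
-24  : 9 -24
add  : -15
48   : -15 48
-9   : -15 48 -9
mul  : -15 -432
39   : -15 -432 39
-32  : -15 -432 39 -32
add  : -15 -432 7
9    : -15 -432 7 9
mul  : -15 -432 63
-15  : -15 -432 63 -15
idiv : -15 -432 -4
mul  : -15 1728
add  : 1713
5    : 1713 5
-43  : 1713 5 -43
add  : 1713 -38
-1   : 1713 -38 -1
-7   : 1713 -38 -1 -7
2    : 1713 -38 -1 -7 2
mul  : 1713 -38 -1 -14
sub  : 1713 -38 13
mul  : 1713 -494
dup  : 1713 -494 -494
add  : 1713 -988
add  : 725

725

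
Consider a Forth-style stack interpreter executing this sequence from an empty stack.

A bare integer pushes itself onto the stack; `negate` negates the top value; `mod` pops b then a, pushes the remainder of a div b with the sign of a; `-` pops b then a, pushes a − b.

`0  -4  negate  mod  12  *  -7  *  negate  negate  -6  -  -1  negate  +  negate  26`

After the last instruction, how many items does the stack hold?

0      -> 0
-4     -> 0 -4
negate -> 0 4
mod    -> 0
12     -> 0 12
*      -> 0
-7     -> 0 -7
*      -> 0
negate -> 0
negate -> 0
-6     -> 0 -6
-      -> 6
-1     -> 6 -1
negate -> 6 1
+      -> 7
negate -> -7
26     -> -7 26

2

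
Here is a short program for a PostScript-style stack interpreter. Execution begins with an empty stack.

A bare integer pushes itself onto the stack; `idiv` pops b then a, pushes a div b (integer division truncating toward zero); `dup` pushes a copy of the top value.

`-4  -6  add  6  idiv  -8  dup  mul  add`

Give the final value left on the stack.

-4   : [-4]
-6   : [-4, -6]
add  : [-10]
6    : [-10, 6]
idiv : [-1]
-8   : [-1, -8]
dup  : [-1, -8, -8]
mul  : [-1, 64]
add  : [63]

63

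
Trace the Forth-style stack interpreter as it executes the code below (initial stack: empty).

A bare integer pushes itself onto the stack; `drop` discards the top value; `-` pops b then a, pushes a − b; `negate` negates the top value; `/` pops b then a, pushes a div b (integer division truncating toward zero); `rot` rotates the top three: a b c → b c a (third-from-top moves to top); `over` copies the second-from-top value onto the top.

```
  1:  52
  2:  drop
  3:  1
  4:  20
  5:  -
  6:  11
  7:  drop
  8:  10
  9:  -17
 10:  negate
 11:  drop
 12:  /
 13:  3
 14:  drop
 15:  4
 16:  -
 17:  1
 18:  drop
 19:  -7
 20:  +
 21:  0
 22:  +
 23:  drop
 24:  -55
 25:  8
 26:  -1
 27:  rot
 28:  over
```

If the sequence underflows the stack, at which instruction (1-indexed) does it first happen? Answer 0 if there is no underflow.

0

52     -> [52]
drop   -> []
1      -> [1]
20     -> [1, 20]
-      -> [-19]
11     -> [-19, 11]
drop   -> [-19]
10     -> [-19, 10]
-17    -> [-19, 10, -17]
negate -> [-19, 10, 17]
drop   -> [-19, 10]
/      -> [-1]
3      -> [-1, 3]
drop   -> [-1]
4      -> [-1, 4]
-      -> [-5]
1      -> [-5, 1]
drop   -> [-5]
-7     -> [-5, -7]
+      -> [-12]
0      -> [-12, 0]
+      -> [-12]
drop   -> []
-55    -> [-55]
8      -> [-55, 8]
-1     -> [-55, 8, -1]
rot    -> [8, -1, -55]
over   -> [8, -1, -55, -1]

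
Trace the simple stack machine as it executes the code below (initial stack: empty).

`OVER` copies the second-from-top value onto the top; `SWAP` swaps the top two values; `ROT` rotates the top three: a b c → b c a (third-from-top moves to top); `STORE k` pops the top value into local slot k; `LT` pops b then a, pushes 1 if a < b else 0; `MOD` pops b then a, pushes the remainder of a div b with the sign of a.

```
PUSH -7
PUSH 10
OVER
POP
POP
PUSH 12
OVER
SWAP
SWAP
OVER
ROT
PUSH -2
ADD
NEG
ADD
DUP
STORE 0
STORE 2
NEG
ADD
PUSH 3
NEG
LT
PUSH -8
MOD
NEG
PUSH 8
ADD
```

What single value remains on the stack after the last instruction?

PUSH -7 -> [-7]
PUSH 10 -> [-7, 10]
OVER    -> [-7, 10, -7]
POP     -> [-7, 10]
POP     -> [-7]
PUSH 12 -> [-7, 12]
OVER    -> [-7, 12, -7]
SWAP    -> [-7, -7, 12]
SWAP    -> [-7, 12, -7]
OVER    -> [-7, 12, -7, 12]
ROT     -> [-7, -7, 12, 12]
PUSH -2 -> [-7, -7, 12, 12, -2]
ADD     -> [-7, -7, 12, 10]
NEG     -> [-7, -7, 12, -10]
ADD     -> [-7, -7, 2]
DUP     -> [-7, -7, 2, 2]
STORE 0 -> [-7, -7, 2]
STORE 2 -> [-7, -7]
NEG     -> [-7, 7]
ADD     -> [0]
PUSH 3  -> [0, 3]
NEG     -> [0, -3]
LT      -> [0]
PUSH -8 -> [0, -8]
MOD     -> [0]
NEG     -> [0]
PUSH 8  -> [0, 8]
ADD     -> [8]

8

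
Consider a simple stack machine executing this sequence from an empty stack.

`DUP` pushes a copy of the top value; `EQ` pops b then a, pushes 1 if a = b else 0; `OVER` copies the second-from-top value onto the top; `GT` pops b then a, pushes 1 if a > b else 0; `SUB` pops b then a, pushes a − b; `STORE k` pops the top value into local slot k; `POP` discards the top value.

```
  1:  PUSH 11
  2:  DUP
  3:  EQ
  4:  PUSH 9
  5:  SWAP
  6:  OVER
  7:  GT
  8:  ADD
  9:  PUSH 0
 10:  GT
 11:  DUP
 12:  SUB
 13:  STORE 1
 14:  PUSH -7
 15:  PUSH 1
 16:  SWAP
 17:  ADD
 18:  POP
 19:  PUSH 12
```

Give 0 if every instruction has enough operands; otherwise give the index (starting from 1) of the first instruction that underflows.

0

PUSH 11 → 11
DUP     → 11 11
EQ      → 1
PUSH 9  → 1 9
SWAP    → 9 1
OVER    → 9 1 9
GT      → 9 0
ADD     → 9
PUSH 0  → 9 0
GT      → 1
DUP     → 1 1
SUB     → 0
STORE 1 → (empty)
PUSH -7 → -7
PUSH 1  → -7 1
SWAP    → 1 -7
ADD     → -6
POP     → (empty)
PUSH 12 → 12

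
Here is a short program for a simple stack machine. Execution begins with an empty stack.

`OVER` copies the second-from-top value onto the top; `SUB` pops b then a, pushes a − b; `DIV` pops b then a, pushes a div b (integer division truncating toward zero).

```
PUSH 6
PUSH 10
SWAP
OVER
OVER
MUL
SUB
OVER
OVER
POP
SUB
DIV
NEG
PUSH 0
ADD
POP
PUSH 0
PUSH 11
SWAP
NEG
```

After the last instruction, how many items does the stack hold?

2

PUSH 6  → [6]
PUSH 10 → [6, 10]
SWAP    → [10, 6]
OVER    → [10, 6, 10]
OVER    → [10, 6, 10, 6]
MUL     → [10, 6, 60]
SUB     → [10, -54]
OVER    → [10, -54, 10]
OVER    → [10, -54, 10, -54]
POP     → [10, -54, 10]
SUB     → [10, -64]
DIV     → [0]
NEG     → [0]
PUSH 0  → [0, 0]
ADD     → [0]
POP     → []
PUSH 0  → [0]
PUSH 11 → [0, 11]
SWAP    → [11, 0]
NEG     → [11, 0]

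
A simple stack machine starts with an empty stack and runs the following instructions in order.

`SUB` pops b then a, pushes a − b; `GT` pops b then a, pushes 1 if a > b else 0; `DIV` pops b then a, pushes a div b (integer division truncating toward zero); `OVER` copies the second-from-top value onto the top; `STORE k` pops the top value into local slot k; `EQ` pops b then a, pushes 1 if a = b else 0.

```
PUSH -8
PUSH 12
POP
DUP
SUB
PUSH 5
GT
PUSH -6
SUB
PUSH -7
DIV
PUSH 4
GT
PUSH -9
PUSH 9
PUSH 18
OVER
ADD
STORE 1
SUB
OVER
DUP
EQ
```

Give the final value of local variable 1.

PUSH -8 -> [-8]
PUSH 12 -> [-8, 12]
POP     -> [-8]
DUP     -> [-8, -8]
SUB     -> [0]
PUSH 5  -> [0, 5]
GT      -> [0]
PUSH -6 -> [0, -6]
SUB     -> [6]
PUSH -7 -> [6, -7]
DIV     -> [0]
PUSH 4  -> [0, 4]
GT      -> [0]
PUSH -9 -> [0, -9]
PUSH 9  -> [0, -9, 9]
PUSH 18 -> [0, -9, 9, 18]
OVER    -> [0, -9, 9, 18, 9]
ADD     -> [0, -9, 9, 27]
STORE 1 -> [0, -9, 9]
SUB     -> [0, -18]
OVER    -> [0, -18, 0]
DUP     -> [0, -18, 0, 0]
EQ      -> [0, -18, 1]

27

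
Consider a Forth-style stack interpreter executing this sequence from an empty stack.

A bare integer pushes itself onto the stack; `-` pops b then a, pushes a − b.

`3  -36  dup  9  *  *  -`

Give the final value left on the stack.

-11661

3   -> [3]
-36 -> [3, -36]
dup -> [3, -36, -36]
9   -> [3, -36, -36, 9]
*   -> [3, -36, -324]
*   -> [3, 11664]
-   -> [-11661]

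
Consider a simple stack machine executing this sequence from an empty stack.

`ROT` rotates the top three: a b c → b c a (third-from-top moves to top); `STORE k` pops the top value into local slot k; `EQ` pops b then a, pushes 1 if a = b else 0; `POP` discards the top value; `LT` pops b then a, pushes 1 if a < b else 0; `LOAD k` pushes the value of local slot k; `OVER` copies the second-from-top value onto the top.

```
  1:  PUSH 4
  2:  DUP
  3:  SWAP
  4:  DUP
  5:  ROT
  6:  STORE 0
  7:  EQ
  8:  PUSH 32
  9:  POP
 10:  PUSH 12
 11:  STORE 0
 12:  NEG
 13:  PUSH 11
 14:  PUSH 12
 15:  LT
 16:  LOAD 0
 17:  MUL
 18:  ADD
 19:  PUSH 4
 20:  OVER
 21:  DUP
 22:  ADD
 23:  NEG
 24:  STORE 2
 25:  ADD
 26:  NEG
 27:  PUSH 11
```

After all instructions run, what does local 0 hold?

12

PUSH 4   [4]
DUP      [4, 4]
SWAP     [4, 4]
DUP      [4, 4, 4]
ROT      [4, 4, 4]
STORE 0  [4, 4]
EQ       [1]
PUSH 32  [1, 32]
POP      [1]
PUSH 12  [1, 12]
STORE 0  [1]
NEG      [-1]
PUSH 11  [-1, 11]
PUSH 12  [-1, 11, 12]
LT       [-1, 1]
LOAD 0   [-1, 1, 12]
MUL      [-1, 12]
ADD      [11]
PUSH 4   [11, 4]
OVER     [11, 4, 11]
DUP      [11, 4, 11, 11]
ADD      [11, 4, 22]
NEG      [11, 4, -22]
STORE 2  [11, 4]
ADD      [15]
NEG      [-15]
PUSH 11  [-15, 11]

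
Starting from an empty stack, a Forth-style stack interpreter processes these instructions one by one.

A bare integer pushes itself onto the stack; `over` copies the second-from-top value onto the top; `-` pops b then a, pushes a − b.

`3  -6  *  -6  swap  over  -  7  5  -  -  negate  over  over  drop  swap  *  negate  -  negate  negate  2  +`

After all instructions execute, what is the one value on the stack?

-88

3       [3]
-6      [3, -6]
*       [-18]
-6      [-18, -6]
swap    [-6, -18]
over    [-6, -18, -6]
-       [-6, -12]
7       [-6, -12, 7]
5       [-6, -12, 7, 5]
-       [-6, -12, 2]
-       [-6, -14]
negate  [-6, 14]
over    [-6, 14, -6]
over    [-6, 14, -6, 14]
drop    [-6, 14, -6]
swap    [-6, -6, 14]
*       [-6, -84]
negate  [-6, 84]
-       [-90]
negate  [90]
negate  [-90]
2       [-90, 2]
+       [-88]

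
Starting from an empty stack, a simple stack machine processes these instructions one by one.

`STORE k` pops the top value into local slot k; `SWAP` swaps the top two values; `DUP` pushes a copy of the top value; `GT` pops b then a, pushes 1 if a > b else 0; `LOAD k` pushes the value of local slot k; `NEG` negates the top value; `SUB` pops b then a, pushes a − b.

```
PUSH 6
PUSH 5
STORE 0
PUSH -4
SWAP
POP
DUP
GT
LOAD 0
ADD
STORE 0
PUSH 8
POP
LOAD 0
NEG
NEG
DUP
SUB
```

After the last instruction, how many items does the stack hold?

1

PUSH 6  : [6]
PUSH 5  : [6, 5]
STORE 0 : [6]
PUSH -4 : [6, -4]
SWAP    : [-4, 6]
POP     : [-4]
DUP     : [-4, -4]
GT      : [0]
LOAD 0  : [0, 5]
ADD     : [5]
STORE 0 : []
PUSH 8  : [8]
POP     : []
LOAD 0  : [5]
NEG     : [-5]
NEG     : [5]
DUP     : [5, 5]
SUB     : [0]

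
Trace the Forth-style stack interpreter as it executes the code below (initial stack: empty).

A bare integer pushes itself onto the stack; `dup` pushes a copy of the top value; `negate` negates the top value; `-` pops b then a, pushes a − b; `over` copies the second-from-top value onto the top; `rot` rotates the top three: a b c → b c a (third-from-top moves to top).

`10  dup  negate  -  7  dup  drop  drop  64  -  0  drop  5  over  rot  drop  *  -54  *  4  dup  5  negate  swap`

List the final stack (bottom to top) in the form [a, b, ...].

[11880, 4, -5, 4]

10     : 10
dup    : 10 10
negate : 10 -10
-      : 20
7      : 20 7
dup    : 20 7 7
drop   : 20 7
drop   : 20
64     : 20 64
-      : -44
0      : -44 0
drop   : -44
5      : -44 5
over   : -44 5 -44
rot    : 5 -44 -44
drop   : 5 -44
*      : -220
-54    : -220 -54
*      : 11880
4      : 11880 4
dup    : 11880 4 4
5      : 11880 4 4 5
negate : 11880 4 4 -5
swap   : 11880 4 -5 4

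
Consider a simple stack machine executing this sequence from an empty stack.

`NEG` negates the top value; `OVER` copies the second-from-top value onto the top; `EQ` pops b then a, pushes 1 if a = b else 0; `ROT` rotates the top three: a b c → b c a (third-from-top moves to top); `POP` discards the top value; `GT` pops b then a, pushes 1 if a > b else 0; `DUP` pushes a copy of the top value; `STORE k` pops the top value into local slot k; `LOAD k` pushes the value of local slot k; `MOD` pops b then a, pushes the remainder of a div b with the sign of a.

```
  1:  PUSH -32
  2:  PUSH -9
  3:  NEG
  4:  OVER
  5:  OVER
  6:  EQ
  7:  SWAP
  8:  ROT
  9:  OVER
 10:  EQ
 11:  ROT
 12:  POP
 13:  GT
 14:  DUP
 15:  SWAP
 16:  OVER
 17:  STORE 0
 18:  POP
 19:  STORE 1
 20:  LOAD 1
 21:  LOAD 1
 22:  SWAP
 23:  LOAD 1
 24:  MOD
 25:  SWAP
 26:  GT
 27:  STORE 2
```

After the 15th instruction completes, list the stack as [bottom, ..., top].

PUSH -32 : [-32]
PUSH -9  : [-32, -9]
NEG      : [-32, 9]
OVER     : [-32, 9, -32]
OVER     : [-32, 9, -32, 9]
EQ       : [-32, 9, 0]
SWAP     : [-32, 0, 9]
ROT      : [0, 9, -32]
OVER     : [0, 9, -32, 9]
EQ       : [0, 9, 0]
ROT      : [9, 0, 0]
POP      : [9, 0]
GT       : [1]
DUP      : [1, 1]
SWAP     : [1, 1]

[1, 1]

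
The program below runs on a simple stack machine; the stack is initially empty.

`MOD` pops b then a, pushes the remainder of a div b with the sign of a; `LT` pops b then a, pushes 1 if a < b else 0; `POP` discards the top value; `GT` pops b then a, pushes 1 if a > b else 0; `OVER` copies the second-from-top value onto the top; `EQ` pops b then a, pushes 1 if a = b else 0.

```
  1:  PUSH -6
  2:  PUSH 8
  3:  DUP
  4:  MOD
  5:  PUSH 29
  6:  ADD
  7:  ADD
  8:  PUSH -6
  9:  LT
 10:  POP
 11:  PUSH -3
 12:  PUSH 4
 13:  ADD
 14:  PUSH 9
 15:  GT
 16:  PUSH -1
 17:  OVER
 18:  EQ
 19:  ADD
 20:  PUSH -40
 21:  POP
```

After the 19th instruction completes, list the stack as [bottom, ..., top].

PUSH -6  [-6]
PUSH 8   [-6, 8]
DUP      [-6, 8, 8]
MOD      [-6, 0]
PUSH 29  [-6, 0, 29]
ADD      [-6, 29]
ADD      [23]
PUSH -6  [23, -6]
LT       [0]
POP      []
PUSH -3  [-3]
PUSH 4   [-3, 4]
ADD      [1]
PUSH 9   [1, 9]
GT       [0]
PUSH -1  [0, -1]
OVER     [0, -1, 0]
EQ       [0, 0]
ADD      [0]

[0]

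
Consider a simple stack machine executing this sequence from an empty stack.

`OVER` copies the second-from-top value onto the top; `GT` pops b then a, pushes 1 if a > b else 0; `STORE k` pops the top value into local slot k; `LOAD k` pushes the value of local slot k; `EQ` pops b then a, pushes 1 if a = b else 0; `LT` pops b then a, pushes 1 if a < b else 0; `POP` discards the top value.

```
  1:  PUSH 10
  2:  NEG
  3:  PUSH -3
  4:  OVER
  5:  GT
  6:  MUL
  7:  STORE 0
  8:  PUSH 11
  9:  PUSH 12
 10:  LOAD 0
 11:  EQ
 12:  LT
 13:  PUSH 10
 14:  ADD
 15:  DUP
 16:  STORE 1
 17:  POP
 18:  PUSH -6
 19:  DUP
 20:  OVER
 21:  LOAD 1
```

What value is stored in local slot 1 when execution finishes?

PUSH 10  [10]
NEG      [-10]
PUSH -3  [-10, -3]
OVER     [-10, -3, -10]
GT       [-10, 1]
MUL      [-10]
STORE 0  []
PUSH 11  [11]
PUSH 12  [11, 12]
LOAD 0   [11, 12, -10]
EQ       [11, 0]
LT       [0]
PUSH 10  [0, 10]
ADD      [10]
DUP      [10, 10]
STORE 1  [10]
POP      []
PUSH -6  [-6]
DUP      [-6, -6]
OVER     [-6, -6, -6]
LOAD 1   [-6, -6, -6, 10]

10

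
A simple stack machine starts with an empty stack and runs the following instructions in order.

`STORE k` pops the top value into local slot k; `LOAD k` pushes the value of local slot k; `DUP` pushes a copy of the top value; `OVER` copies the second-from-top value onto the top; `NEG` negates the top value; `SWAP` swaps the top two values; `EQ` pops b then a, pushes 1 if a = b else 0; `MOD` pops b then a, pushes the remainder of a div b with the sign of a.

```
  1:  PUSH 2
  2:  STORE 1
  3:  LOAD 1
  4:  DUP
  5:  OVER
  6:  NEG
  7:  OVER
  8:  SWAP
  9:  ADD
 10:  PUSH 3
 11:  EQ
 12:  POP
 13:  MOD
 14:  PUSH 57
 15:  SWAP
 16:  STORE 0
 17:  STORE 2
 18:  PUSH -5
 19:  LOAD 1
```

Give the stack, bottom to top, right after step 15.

[57, 0]

PUSH 2  : [2]
STORE 1 : []
LOAD 1  : [2]
DUP     : [2, 2]
OVER    : [2, 2, 2]
NEG     : [2, 2, -2]
OVER    : [2, 2, -2, 2]
SWAP    : [2, 2, 2, -2]
ADD     : [2, 2, 0]
PUSH 3  : [2, 2, 0, 3]
EQ      : [2, 2, 0]
POP     : [2, 2]
MOD     : [0]
PUSH 57 : [0, 57]
SWAP    : [57, 0]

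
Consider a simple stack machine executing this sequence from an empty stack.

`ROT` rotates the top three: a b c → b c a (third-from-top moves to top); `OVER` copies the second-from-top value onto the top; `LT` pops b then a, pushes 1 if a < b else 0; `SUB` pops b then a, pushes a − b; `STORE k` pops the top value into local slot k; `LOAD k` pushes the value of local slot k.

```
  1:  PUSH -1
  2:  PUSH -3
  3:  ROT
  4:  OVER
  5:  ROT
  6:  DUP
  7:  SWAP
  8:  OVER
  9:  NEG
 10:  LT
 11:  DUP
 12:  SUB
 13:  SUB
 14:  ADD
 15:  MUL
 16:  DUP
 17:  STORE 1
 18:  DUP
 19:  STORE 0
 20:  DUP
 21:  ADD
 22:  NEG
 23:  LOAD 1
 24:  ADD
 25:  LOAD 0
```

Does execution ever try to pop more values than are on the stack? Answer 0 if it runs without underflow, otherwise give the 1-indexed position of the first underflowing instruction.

3

PUSH -1 → [-1]
PUSH -3 → [-1, -3]
ROT  — needs 3 operands, stack has 2 → underflow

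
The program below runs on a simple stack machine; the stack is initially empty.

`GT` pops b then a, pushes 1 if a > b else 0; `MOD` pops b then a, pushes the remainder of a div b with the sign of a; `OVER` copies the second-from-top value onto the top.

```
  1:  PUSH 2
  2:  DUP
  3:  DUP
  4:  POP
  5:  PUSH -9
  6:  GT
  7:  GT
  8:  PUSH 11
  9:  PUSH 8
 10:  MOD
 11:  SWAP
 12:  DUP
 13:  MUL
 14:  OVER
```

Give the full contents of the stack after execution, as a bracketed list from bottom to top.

[3, 1, 3]

PUSH 2   [2]
DUP      [2, 2]
DUP      [2, 2, 2]
POP      [2, 2]
PUSH -9  [2, 2, -9]
GT       [2, 1]
GT       [1]
PUSH 11  [1, 11]
PUSH 8   [1, 11, 8]
MOD      [1, 3]
SWAP     [3, 1]
DUP      [3, 1, 1]
MUL      [3, 1]
OVER     [3, 1, 3]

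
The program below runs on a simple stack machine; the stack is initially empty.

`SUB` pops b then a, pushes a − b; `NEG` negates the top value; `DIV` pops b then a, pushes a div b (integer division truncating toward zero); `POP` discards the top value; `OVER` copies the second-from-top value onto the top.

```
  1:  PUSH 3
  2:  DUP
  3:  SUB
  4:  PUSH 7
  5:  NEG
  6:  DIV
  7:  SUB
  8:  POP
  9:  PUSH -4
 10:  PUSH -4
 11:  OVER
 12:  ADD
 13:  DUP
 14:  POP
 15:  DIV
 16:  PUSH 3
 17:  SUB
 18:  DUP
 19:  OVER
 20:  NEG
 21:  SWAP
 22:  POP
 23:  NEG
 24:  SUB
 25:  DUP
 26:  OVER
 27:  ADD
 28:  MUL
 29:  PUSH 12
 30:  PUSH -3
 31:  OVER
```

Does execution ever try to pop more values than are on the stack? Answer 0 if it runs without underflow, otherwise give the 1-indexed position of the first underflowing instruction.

7

PUSH 3 → [3]
DUP    → [3, 3]
SUB    → [0]
PUSH 7 → [0, 7]
NEG    → [0, -7]
DIV    → [0]
SUB  — needs 2 operands, stack has 1 → underflow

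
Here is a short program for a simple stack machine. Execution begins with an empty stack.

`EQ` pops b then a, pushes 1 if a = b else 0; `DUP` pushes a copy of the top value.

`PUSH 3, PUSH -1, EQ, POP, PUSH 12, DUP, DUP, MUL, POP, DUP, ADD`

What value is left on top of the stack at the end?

24

PUSH 3  → 3
PUSH -1 → 3 -1
EQ      → 0
POP     → (empty)
PUSH 12 → 12
DUP     → 12 12
DUP     → 12 12 12
MUL     → 12 144
POP     → 12
DUP     → 12 12
ADD     → 24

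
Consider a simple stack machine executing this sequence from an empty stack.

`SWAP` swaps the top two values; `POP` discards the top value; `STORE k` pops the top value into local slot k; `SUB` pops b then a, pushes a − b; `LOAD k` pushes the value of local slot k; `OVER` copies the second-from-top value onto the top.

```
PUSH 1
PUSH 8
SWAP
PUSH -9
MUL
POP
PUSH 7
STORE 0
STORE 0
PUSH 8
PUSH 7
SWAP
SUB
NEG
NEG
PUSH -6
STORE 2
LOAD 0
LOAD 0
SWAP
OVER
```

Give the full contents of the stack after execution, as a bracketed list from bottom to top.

[-1, 8, 8, 8]

PUSH 1  : [1]
PUSH 8  : [1, 8]
SWAP    : [8, 1]
PUSH -9 : [8, 1, -9]
MUL     : [8, -9]
POP     : [8]
PUSH 7  : [8, 7]
STORE 0 : [8]
STORE 0 : []
PUSH 8  : [8]
PUSH 7  : [8, 7]
SWAP    : [7, 8]
SUB     : [-1]
NEG     : [1]
NEG     : [-1]
PUSH -6 : [-1, -6]
STORE 2 : [-1]
LOAD 0  : [-1, 8]
LOAD 0  : [-1, 8, 8]
SWAP    : [-1, 8, 8]
OVER    : [-1, 8, 8, 8]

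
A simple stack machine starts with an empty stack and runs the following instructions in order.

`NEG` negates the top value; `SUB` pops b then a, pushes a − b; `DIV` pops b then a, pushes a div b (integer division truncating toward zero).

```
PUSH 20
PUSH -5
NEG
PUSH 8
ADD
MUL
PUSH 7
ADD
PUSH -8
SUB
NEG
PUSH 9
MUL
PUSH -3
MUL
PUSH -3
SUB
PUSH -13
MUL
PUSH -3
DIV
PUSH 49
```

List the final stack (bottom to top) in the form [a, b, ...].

[32188, 49]

PUSH 20   [20]
PUSH -5   [20, -5]
NEG       [20, 5]
PUSH 8    [20, 5, 8]
ADD       [20, 13]
MUL       [260]
PUSH 7    [260, 7]
ADD       [267]
PUSH -8   [267, -8]
SUB       [275]
NEG       [-275]
PUSH 9    [-275, 9]
MUL       [-2475]
PUSH -3   [-2475, -3]
MUL       [7425]
PUSH -3   [7425, -3]
SUB       [7428]
PUSH -13  [7428, -13]
MUL       [-96564]
PUSH -3   [-96564, -3]
DIV       [32188]
PUSH 49   [32188, 49]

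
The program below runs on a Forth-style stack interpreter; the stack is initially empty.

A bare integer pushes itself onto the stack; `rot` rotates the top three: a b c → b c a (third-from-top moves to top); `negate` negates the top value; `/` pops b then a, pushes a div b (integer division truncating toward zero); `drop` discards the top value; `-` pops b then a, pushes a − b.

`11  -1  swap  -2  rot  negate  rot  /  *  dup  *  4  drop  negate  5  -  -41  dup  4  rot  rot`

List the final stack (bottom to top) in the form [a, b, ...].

[-5, 4, -41, -41]

11     : [11]
-1     : [11, -1]
swap   : [-1, 11]
-2     : [-1, 11, -2]
rot    : [11, -2, -1]
negate : [11, -2, 1]
rot    : [-2, 1, 11]
/      : [-2, 0]
*      : [0]
dup    : [0, 0]
*      : [0]
4      : [0, 4]
drop   : [0]
negate : [0]
5      : [0, 5]
-      : [-5]
-41    : [-5, -41]
dup    : [-5, -41, -41]
4      : [-5, -41, -41, 4]
rot    : [-5, -41, 4, -41]
rot    : [-5, 4, -41, -41]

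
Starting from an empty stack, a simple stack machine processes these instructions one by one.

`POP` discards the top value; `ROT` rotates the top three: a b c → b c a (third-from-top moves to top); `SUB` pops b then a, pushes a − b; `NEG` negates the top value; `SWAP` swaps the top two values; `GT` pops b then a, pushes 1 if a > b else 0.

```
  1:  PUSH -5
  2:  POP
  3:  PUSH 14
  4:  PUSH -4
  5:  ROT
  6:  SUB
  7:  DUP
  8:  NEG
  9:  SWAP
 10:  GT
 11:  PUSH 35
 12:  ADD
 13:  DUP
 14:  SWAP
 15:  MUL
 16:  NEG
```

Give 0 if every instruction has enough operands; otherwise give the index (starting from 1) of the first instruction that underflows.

PUSH -5  [-5]
POP      []
PUSH 14  [14]
PUSH -4  [14, -4]
ROT  — needs 3 operands, stack has 2 → underflow

5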